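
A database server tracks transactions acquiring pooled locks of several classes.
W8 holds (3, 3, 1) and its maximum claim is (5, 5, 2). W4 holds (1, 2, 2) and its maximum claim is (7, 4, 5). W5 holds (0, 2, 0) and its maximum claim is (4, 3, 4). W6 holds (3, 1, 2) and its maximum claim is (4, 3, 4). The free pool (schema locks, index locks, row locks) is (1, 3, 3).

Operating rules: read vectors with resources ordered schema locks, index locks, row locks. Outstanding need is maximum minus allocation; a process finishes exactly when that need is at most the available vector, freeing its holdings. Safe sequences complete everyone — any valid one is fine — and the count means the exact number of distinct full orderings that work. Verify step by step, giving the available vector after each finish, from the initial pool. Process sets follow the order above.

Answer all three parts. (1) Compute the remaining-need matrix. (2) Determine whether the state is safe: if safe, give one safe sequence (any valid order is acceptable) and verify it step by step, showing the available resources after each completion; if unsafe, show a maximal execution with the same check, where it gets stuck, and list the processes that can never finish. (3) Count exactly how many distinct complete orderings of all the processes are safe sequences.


(1) Remaining need (order schema locks, index locks, row locks):
  W8: (2, 2, 1)
  W4: (6, 2, 3)
  W5: (4, 1, 4)
  W6: (1, 2, 2)
(2) SAFE, for example via the order W6, W8, W4, W5.
Key observation: W6 marks the first exact bind of the order: its need (1, 2, 2) fits the free (1, 3, 3) with zero slack on a requested resource.
Walking it through:
  pool = (1, 3, 3)
  W6: need (1, 2, 2) fits (1, 3, 3); releases (3, 1, 2), pool now (4, 4, 5)
  W8: need (2, 2, 1) fits (4, 4, 5); releases (3, 3, 1), pool now (7, 7, 6)
  W4: need (6, 2, 3) fits (7, 7, 6); releases (1, 2, 2), pool now (8, 9, 8)
  W5: need (4, 1, 4) fits (8, 9, 8); releases (0, 2, 0), pool now (8, 11, 8)
(3) Precisely 3 of the possible complete orderings are safe sequences.


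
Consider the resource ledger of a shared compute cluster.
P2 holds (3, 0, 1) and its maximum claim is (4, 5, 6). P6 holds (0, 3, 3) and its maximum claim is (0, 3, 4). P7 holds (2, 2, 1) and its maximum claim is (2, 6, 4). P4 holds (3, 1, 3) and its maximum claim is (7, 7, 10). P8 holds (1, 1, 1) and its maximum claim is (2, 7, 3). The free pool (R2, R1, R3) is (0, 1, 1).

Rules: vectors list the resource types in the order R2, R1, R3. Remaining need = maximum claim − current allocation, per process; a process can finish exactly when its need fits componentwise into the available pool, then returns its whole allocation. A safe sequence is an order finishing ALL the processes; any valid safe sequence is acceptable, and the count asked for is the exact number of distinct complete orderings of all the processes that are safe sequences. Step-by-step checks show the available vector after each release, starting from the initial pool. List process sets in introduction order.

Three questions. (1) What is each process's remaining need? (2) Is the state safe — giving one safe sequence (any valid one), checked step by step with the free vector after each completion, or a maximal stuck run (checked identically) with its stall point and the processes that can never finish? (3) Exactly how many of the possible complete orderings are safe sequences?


(1) Remaining need (order R2, R1, R3):
  P2: (1, 5, 5)
  P6: (0, 0, 1)
  P7: (0, 4, 3)
  P4: (4, 6, 7)
  P8: (1, 6, 2)
(2) SAFE, for example via the order P6, P7, P8, P2, P4.
Key observation: the first exact fit in this order is P6 — it needs (0, 0, 1) with (0, 1, 1) free, meeting a requested resource to the last unit.
Step-by-step check:
  pool = (0, 1, 1)
  run P6 (needs (0, 0, 1), free (0, 1, 1)); after release of (0, 3, 3) the pool is (0, 4, 4)
  run P7 (needs (0, 4, 3), free (0, 4, 4)); after release of (2, 2, 1) the pool is (2, 6, 5)
  run P8 (needs (1, 6, 2), free (2, 6, 5)); after release of (1, 1, 1) the pool is (3, 7, 6)
  run P2 (needs (1, 5, 5), free (3, 7, 6)); after release of (3, 0, 1) the pool is (6, 7, 7)
  run P4 (needs (4, 6, 7), free (6, 7, 7)); after release of (3, 1, 3) the pool is (9, 8, 10)
(3) Precisely 2 of the possible complete orderings are safe sequences.


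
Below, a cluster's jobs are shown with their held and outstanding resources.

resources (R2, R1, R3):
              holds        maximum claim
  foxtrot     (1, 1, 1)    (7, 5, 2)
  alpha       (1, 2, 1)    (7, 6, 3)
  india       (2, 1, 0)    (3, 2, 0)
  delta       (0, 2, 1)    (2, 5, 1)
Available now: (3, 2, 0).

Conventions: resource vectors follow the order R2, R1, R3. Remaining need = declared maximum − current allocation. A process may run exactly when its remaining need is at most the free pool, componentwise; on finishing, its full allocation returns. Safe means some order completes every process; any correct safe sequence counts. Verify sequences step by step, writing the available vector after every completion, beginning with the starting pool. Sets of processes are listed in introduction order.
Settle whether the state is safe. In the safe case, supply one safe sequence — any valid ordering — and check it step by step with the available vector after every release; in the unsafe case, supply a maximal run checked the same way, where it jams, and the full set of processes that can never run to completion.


The state is UNSAFE.
Key observation: R2 is the bottleneck — with india, delta done the pool holds (5, 5, 1), short of every remaining need.
Going as far as possible: india, delta; after that, nothing fits. Check, step by step:
  pool = (3, 2, 0)
  india: need (1, 1, 0) fits (3, 2, 0); releases (2, 1, 0), pool now (5, 3, 0)
  delta: need (2, 3, 0) fits (5, 3, 0); releases (0, 2, 1), pool now (5, 5, 1)
  foxtrot cannot run: need (6, 4, 1) vs free (5, 5, 1) (insufficient R2)
  alpha cannot run: need (6, 4, 2) vs free (5, 5, 1) (insufficient R2 and R3)
Processes that can never finish: foxtrot and alpha.


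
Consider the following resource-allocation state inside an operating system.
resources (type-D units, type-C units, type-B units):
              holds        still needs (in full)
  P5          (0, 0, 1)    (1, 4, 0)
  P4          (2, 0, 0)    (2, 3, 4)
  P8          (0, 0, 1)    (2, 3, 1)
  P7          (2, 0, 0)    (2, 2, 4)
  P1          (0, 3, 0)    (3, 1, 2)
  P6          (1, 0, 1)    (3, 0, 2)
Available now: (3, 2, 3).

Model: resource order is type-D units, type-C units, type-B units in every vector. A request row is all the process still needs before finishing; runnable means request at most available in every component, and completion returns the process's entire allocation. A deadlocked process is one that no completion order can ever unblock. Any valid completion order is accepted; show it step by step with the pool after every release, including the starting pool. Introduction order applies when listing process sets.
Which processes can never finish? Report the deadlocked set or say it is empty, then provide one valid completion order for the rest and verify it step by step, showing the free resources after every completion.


The deadlocked set is empty.
Key observation: no deadlock: P6 fits now, and the freed resources carry the rest through.
A valid finishing order for the others: P6, P1, P7, P8, P4, P5. Step-by-step check:
  pool = (3, 2, 3)
  P6 needs (3, 0, 2) <= (3, 2, 3) -> finishes; pool += (1, 0, 1) = (4, 2, 4)
  P1 needs (3, 1, 2) <= (4, 2, 4) -> finishes; pool += (0, 3, 0) = (4, 5, 4)
  P7 needs (2, 2, 4) <= (4, 5, 4) -> finishes; pool += (2, 0, 0) = (6, 5, 4)
  P8 needs (2, 3, 1) <= (6, 5, 4) -> finishes; pool += (0, 0, 1) = (6, 5, 5)
  P4 needs (2, 3, 4) <= (6, 5, 5) -> finishes; pool += (2, 0, 0) = (8, 5, 5)
  P5 needs (1, 4, 0) <= (8, 5, 5) -> finishes; pool += (0, 0, 1) = (8, 5, 6)


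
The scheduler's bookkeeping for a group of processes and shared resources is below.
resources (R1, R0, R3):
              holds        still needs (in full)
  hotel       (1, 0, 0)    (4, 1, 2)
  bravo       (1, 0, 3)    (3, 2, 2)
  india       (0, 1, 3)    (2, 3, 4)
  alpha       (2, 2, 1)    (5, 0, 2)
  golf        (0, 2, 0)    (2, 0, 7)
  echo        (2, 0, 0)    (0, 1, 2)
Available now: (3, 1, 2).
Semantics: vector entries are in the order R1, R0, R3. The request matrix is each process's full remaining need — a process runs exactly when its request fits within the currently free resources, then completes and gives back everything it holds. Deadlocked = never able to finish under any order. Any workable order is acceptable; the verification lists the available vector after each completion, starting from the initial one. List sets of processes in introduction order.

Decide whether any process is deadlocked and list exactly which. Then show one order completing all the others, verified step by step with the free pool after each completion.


Nothing here is deadlocked.
Key observation: echo fits the free pool immediately, and its release cascades until everyone finishes.
A valid finishing order for the others: echo, alpha, bravo, india, hotel, golf. Verifying each step:
  pool = (3, 1, 2)
  run echo (needs (0, 1, 2), free (3, 1, 2)); after release of (2, 0, 0) the pool is (5, 1, 2)
  run alpha (needs (5, 0, 2), free (5, 1, 2)); after release of (2, 2, 1) the pool is (7, 3, 3)
  run bravo (needs (3, 2, 2), free (7, 3, 3)); after release of (1, 0, 3) the pool is (8, 3, 6)
  run india (needs (2, 3, 4), free (8, 3, 6)); after release of (0, 1, 3) the pool is (8, 4, 9)
  run hotel (needs (4, 1, 2), free (8, 4, 9)); after release of (1, 0, 0) the pool is (9, 4, 9)
  run golf (needs (2, 0, 7), free (9, 4, 9)); after release of (0, 2, 0) the pool is (9, 6, 9)


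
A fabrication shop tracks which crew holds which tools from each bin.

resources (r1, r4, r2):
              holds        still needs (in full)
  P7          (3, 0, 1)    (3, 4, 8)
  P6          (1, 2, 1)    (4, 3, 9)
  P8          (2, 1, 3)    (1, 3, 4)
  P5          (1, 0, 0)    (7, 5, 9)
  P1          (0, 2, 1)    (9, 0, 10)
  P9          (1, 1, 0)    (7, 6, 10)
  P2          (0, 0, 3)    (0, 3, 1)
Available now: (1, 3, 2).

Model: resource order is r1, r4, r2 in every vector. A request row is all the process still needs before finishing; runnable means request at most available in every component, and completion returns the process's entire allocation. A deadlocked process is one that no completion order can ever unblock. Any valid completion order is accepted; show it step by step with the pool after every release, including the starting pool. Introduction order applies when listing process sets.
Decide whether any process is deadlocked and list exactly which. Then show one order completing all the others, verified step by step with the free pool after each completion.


No process is deadlocked.
Key observation: P2 can run right away; the returned allocation unlocks the remaining processes in turn.
A valid finishing order for the others: P2, P8, P7, P6, P9, P5, P1. Step-by-step check:
  pool = (1, 3, 2)
  P2 needs (0, 3, 1) <= (1, 3, 2) -> finishes; pool += (0, 0, 3) = (1, 3, 5)
  P8 needs (1, 3, 4) <= (1, 3, 5) -> finishes; pool += (2, 1, 3) = (3, 4, 8)
  P7 needs (3, 4, 8) <= (3, 4, 8) -> finishes; pool += (3, 0, 1) = (6, 4, 9)
  P6 needs (4, 3, 9) <= (6, 4, 9) -> finishes; pool += (1, 2, 1) = (7, 6, 10)
  P9 needs (7, 6, 10) <= (7, 6, 10) -> finishes; pool += (1, 1, 0) = (8, 7, 10)
  P5 needs (7, 5, 9) <= (8, 7, 10) -> finishes; pool += (1, 0, 0) = (9, 7, 10)
  P1 needs (9, 0, 10) <= (9, 7, 10) -> finishes; pool += (0, 2, 1) = (9, 9, 11)


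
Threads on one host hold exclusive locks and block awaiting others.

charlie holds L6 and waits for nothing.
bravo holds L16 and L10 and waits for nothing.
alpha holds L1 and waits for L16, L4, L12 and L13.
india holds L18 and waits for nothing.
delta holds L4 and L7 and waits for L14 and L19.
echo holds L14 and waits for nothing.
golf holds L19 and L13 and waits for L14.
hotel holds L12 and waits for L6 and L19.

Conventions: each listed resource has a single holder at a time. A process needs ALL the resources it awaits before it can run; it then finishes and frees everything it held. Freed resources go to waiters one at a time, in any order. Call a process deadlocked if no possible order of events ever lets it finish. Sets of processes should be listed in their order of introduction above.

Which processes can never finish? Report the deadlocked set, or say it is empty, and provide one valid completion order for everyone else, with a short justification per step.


Nothing here is deadlocked.
Key observation: the waits form no ring: some process can always run, and its releases unblock the others one by one.
The rest can finish in the order echo, golf, delta, charlie, bravo, hotel, alpha, india.
Walking it through:
  echo waits on nothing -> runs at once and releases L14
  golf: everything it awaited (L14) is free; runs, freeing L19 and L13
  delta: everything it awaited (L14 and L19) is free; runs, freeing L4 and L7
  charlie waits on nothing -> runs at once and releases L6
  bravo waits on nothing -> runs at once and releases L16 and L10
  hotel: everything it awaited (L6 and L19) is free; runs, freeing L12
  alpha: everything it awaited (L16, L4, L12 and L13) is free; runs, freeing L1
  india waits on nothing -> runs at once and releases L18


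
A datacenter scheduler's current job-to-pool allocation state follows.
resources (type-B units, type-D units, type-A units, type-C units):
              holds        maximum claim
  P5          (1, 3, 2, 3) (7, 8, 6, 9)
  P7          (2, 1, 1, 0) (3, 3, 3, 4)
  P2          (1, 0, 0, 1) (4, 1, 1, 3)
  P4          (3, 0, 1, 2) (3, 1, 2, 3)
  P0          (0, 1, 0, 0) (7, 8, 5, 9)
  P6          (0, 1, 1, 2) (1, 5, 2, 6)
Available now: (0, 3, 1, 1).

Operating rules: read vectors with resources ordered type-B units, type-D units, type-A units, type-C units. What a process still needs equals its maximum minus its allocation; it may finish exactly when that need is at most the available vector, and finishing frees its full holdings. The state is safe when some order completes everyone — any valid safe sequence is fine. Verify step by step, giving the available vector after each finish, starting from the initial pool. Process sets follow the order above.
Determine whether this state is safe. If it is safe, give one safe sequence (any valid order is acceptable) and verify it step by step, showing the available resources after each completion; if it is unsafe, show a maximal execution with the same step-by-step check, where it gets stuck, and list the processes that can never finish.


The state is SAFE; one workable sequence: P4, P2, P7, P6, P5, P0.
Key observation: the first exact fit in this order is P4 — it needs (0, 1, 1, 1) with (0, 3, 1, 1) free, meeting a requested resource to the last unit.
Walking it through:
  pool = (0, 3, 1, 1)
  P4 needs (0, 1, 1, 1) <= (0, 3, 1, 1) -> finishes; pool += (3, 0, 1, 2) = (3, 3, 2, 3)
  P2 needs (3, 1, 1, 2) <= (3, 3, 2, 3) -> finishes; pool += (1, 0, 0, 1) = (4, 3, 2, 4)
  P7 needs (1, 2, 2, 4) <= (4, 3, 2, 4) -> finishes; pool += (2, 1, 1, 0) = (6, 4, 3, 4)
  P6 needs (1, 4, 1, 4) <= (6, 4, 3, 4) -> finishes; pool += (0, 1, 1, 2) = (6, 5, 4, 6)
  P5 needs (6, 5, 4, 6) <= (6, 5, 4, 6) -> finishes; pool += (1, 3, 2, 3) = (7, 8, 6, 9)
  P0 needs (7, 7, 5, 9) <= (7, 8, 6, 9) -> finishes; pool += (0, 1, 0, 0) = (7, 9, 6, 9)


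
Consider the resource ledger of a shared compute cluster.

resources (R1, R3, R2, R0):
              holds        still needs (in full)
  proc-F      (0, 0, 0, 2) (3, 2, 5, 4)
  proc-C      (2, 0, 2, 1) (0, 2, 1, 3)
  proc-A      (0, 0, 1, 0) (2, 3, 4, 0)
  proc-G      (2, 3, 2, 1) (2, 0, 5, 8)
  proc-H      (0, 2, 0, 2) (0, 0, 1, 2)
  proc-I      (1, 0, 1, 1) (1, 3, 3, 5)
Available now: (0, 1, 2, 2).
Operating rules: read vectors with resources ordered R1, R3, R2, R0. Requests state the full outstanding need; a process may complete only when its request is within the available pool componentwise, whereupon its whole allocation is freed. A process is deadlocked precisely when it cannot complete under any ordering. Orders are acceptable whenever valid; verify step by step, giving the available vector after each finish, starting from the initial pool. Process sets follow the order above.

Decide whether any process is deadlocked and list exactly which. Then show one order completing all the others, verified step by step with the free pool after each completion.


The deadlocked set is empty.
Key observation: starting with proc-H, each completion frees enough for the next — no one is permanently blocked.
The rest can finish in the order proc-H, proc-C, proc-I, proc-F, proc-G, proc-A. Walking it through:
  pool = (0, 1, 2, 2)
  run proc-H (needs (0, 0, 1, 2), free (0, 1, 2, 2)); after release of (0, 2, 0, 2) the pool is (0, 3, 2, 4)
  run proc-C (needs (0, 2, 1, 3), free (0, 3, 2, 4)); after release of (2, 0, 2, 1) the pool is (2, 3, 4, 5)
  run proc-I (needs (1, 3, 3, 5), free (2, 3, 4, 5)); after release of (1, 0, 1, 1) the pool is (3, 3, 5, 6)
  run proc-F (needs (3, 2, 5, 4), free (3, 3, 5, 6)); after release of (0, 0, 0, 2) the pool is (3, 3, 5, 8)
  run proc-G (needs (2, 0, 5, 8), free (3, 3, 5, 8)); after release of (2, 3, 2, 1) the pool is (5, 6, 7, 9)
  run proc-A (needs (2, 3, 4, 0), free (5, 6, 7, 9)); after release of (0, 0, 1, 0) the pool is (5, 6, 8, 9)


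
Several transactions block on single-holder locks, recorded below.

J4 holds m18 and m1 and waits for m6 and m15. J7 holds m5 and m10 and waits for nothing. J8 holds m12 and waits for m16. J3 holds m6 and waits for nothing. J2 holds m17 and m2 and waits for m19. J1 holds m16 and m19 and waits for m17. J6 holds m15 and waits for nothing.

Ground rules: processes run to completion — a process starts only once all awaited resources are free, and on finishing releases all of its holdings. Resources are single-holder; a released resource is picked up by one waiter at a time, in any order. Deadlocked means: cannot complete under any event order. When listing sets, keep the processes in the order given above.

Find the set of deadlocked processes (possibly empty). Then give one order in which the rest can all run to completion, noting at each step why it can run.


Deadlocked set: J8, J2 and J1.
Key observation: nobody on the ring J1 -> J2 -> J1 can start until another member finishes, which never happens; J8 waits into the deadlock from upstream.
One completion order for the rest: J6, J3, J4, J7.
Verifying each step:
  run J6 (it waits on nothing); releases m15
  run J3 (it waits on nothing); releases m6
  run J4 (all its waits — m6 and m15 — are resolved); releases m18 and m1
  run J7 (it waits on nothing); releases m5 and m10


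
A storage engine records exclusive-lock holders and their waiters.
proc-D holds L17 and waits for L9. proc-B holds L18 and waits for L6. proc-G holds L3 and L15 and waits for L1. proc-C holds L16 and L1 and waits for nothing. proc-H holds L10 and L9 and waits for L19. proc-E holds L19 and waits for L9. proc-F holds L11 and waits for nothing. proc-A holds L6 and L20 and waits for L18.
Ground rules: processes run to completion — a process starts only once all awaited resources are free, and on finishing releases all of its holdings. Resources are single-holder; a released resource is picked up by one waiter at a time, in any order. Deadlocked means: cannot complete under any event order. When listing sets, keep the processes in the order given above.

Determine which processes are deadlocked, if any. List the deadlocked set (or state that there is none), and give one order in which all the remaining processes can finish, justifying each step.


Deadlocked: proc-D, proc-B, proc-H, proc-E and proc-A.
Key observation: the waits loop around proc-H -> proc-E -> proc-H with no way out; proc-B and proc-A are caught in further circular waits and proc-D waits into the deadlock from upstream.
The rest can finish in the order proc-C, proc-G, proc-F.
Step-by-step check:
  proc-C: no waits; runs immediately, freeing L16 and L1
  run proc-G (all its waits — L1 — are resolved); releases L3 and L15
  proc-F: no waits; runs immediately, freeing L11


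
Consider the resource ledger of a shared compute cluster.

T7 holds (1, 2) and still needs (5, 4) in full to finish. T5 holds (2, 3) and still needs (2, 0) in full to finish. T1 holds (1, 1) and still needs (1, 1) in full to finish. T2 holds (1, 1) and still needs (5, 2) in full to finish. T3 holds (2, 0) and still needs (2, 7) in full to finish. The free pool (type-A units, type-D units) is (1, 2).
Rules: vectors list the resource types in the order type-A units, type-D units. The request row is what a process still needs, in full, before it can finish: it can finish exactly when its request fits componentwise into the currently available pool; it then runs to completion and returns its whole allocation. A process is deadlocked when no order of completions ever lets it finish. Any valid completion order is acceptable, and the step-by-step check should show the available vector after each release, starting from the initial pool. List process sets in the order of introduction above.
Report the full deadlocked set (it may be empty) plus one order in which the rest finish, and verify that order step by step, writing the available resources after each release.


The deadlocked set is T7, T2 and T3.
Key observation: after T1, T5 the pool peaks at (4, 6), and each blocked process is short somewhere: T7 on type-A units; T2 on type-A units; T3 on type-D units.
One completion order for the rest: T1, T5. Walking it through:
  pool = (1, 2)
  T1 needs (1, 1) <= (1, 2) -> finishes; pool += (1, 1) = (2, 3)
  T5 needs (2, 0) <= (2, 3) -> finishes; pool += (2, 3) = (4, 6)
None of the blocked processes ever fits:
  blocked: T7 wants (5, 4), pool (4, 6) — not enough type-A units
  blocked: T2 wants (5, 2), pool (4, 6) — not enough type-A units
  blocked: T3 wants (2, 7), pool (4, 6) — not enough type-D units


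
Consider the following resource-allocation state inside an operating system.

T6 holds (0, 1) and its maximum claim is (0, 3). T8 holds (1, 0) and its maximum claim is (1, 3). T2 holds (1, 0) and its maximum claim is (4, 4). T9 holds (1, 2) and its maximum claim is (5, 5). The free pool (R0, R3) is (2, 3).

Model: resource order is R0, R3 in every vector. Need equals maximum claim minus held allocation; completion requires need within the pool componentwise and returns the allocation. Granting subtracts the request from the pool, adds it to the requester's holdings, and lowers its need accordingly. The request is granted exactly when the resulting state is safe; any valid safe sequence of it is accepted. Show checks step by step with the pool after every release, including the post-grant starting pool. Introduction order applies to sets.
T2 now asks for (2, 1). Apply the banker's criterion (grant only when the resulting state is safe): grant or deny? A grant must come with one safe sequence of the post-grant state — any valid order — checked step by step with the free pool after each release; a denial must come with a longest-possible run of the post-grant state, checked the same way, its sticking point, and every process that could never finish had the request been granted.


GRANT. The post-grant state is safe; one safe sequence: T6, T8, T2, T9.
Key observation: after the grant the pool drops to (0, 2), which still lets T6 finish first and unwind the rest.
Verifying the post-grant state step by step:
  pool = (0, 2)
  T6: need (0, 2) fits (0, 2); releases (0, 1), pool now (0, 3)
  T8: need (0, 3) fits (0, 3); releases (1, 0), pool now (1, 3)
  T2: need (1, 3) fits (1, 3); releases (3, 1), pool now (4, 4)
  T9: need (4, 3) fits (4, 4); releases (1, 2), pool now (5, 6)


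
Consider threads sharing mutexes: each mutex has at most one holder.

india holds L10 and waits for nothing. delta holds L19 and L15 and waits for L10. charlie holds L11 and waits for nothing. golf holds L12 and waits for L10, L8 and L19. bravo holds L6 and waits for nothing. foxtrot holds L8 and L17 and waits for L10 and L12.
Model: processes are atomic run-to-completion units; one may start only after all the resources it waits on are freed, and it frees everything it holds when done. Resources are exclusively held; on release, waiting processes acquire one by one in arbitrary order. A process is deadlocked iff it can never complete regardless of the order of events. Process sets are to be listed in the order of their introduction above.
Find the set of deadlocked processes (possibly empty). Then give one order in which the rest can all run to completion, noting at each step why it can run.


Deadlocked set: golf and foxtrot.
Key observation: along golf -> foxtrot -> golf, each member waits on what the next one holds — a deadlock; no other process is dragged down with it.
The rest can finish in the order bravo, india, charlie, delta.
Step-by-step check:
  bravo waits on nothing -> runs at once and releases L6
  india waits on nothing -> runs at once and releases L10
  charlie waits on nothing -> runs at once and releases L11
  delta waits on L10 — all released -> runs and releases L19 and L15


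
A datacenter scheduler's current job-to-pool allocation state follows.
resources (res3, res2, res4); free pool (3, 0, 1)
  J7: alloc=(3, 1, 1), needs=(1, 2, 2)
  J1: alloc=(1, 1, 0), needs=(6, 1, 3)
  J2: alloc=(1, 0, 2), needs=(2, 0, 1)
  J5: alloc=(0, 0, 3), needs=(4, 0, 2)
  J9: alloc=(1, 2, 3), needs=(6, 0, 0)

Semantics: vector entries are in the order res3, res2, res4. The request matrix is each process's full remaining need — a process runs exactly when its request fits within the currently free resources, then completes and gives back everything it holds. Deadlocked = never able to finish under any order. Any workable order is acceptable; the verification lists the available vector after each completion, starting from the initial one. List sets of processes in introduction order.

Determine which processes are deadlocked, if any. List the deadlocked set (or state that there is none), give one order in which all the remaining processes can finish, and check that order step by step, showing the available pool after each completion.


The deadlocked set is J7, J1 and J9.
Key observation: after J2, J5 the pool peaks at (4, 0, 6), and each blocked process is short somewhere: J7 on res2; J1 on res3, res2; J9 on res3.
A valid finishing order for the others: J2, J5. Walking it through:
  pool = (3, 0, 1)
  run J2 (needs (2, 0, 1), free (3, 0, 1)); after release of (1, 0, 2) the pool is (4, 0, 3)
  run J5 (needs (4, 0, 2), free (4, 0, 3)); after release of (0, 0, 3) the pool is (4, 0, 6)
None of the blocked processes ever fits:
  blocked: J7 wants (1, 2, 2), pool (4, 0, 6) — not enough res2
  blocked: J1 wants (6, 1, 3), pool (4, 0, 6) — not enough res3 and res2
  blocked: J9 wants (6, 0, 0), pool (4, 0, 6) — not enough res3


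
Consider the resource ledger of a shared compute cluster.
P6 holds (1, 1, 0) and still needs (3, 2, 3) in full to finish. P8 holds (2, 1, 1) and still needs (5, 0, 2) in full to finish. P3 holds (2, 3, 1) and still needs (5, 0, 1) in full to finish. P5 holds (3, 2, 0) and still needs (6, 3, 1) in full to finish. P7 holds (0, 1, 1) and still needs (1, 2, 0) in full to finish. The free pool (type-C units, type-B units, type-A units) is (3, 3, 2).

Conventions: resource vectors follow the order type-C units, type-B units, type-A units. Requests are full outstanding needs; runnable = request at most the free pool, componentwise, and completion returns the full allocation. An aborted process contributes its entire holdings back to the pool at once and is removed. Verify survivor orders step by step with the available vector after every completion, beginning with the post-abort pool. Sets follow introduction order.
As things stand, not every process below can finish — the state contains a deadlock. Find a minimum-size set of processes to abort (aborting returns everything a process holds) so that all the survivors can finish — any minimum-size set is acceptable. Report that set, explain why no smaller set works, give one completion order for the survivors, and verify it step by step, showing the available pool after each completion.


Minimum abort set: P3.
Key observation: P8 was stuck for good until P3 gave back (2, 3, 1); in the order shown it finishes at step 2.
No smaller set exists: with zero aborts the deadlock remains.
The survivors complete as P7, P8, P6, P5. Check, step by step (starting from the post-abort pool):
  pool = (5, 6, 3)
  P7: need (1, 2, 0) fits (5, 6, 3); releases (0, 1, 1), pool now (5, 7, 4)
  P8: need (5, 0, 2) fits (5, 7, 4); releases (2, 1, 1), pool now (7, 8, 5)
  P6: need (3, 2, 3) fits (7, 8, 5); releases (1, 1, 0), pool now (8, 9, 5)
  P5: need (6, 3, 1) fits (8, 9, 5); releases (3, 2, 0), pool now (11, 11, 5)


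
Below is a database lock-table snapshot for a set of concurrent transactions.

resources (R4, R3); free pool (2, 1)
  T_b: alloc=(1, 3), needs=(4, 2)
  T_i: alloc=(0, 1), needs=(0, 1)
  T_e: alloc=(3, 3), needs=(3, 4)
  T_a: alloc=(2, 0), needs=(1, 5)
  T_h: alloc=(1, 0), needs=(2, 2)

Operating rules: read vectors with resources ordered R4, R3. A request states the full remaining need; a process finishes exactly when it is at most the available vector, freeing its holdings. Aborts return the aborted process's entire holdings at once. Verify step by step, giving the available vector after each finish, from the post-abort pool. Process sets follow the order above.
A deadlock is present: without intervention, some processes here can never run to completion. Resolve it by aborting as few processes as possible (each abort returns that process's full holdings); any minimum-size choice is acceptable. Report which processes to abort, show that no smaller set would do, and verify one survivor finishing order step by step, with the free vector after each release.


The answer: abort T_a.
Key observation: no ordering could ever have run T_b before the abort of T_a; with (2, 0) back in the pool it fits at step 2.
Minimality: the empty abort set fails — the state is deadlocked as it stands.
The survivors complete as T_i, T_b, T_h, T_e. Verifying each step (starting from the post-abort pool):
  pool = (4, 1)
  T_i needs (0, 1) <= (4, 1) -> finishes; pool += (0, 1) = (4, 2)
  T_b needs (4, 2) <= (4, 2) -> finishes; pool += (1, 3) = (5, 5)
  T_h needs (2, 2) <= (5, 5) -> finishes; pool += (1, 0) = (6, 5)
  T_e needs (3, 4) <= (6, 5) -> finishes; pool += (3, 3) = (9, 8)


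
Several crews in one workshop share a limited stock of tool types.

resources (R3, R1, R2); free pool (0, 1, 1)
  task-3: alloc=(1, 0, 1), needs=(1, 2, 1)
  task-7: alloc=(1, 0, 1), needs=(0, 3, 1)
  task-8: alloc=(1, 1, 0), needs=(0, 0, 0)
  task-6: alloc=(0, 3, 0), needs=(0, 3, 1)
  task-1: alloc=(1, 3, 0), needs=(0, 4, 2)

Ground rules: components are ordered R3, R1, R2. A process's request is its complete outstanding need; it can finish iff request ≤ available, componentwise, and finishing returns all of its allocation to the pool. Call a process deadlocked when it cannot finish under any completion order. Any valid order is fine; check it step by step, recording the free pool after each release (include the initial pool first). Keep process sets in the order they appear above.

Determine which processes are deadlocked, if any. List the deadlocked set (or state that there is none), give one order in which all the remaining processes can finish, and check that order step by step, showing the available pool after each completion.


The deadlocked set is task-7, task-6 and task-1.
Key observation: task-8, task-3 can finish, but then (2, 2, 2) is all there is, and the blocked group's R1 demands exceed it.
A valid finishing order for the others: task-8, task-3. Verifying each step:
  pool = (0, 1, 1)
  run task-8 (needs (0, 0, 0), free (0, 1, 1)); after release of (1, 1, 0) the pool is (1, 2, 1)
  run task-3 (needs (1, 2, 1), free (1, 2, 1)); after release of (1, 0, 1) the pool is (2, 2, 2)
The blocked processes can never fit:
  blocked: task-7 wants (0, 3, 1), pool (2, 2, 2) — not enough R1
  blocked: task-6 wants (0, 3, 1), pool (2, 2, 2) — not enough R1
  blocked: task-1 wants (0, 4, 2), pool (2, 2, 2) — not enough R1


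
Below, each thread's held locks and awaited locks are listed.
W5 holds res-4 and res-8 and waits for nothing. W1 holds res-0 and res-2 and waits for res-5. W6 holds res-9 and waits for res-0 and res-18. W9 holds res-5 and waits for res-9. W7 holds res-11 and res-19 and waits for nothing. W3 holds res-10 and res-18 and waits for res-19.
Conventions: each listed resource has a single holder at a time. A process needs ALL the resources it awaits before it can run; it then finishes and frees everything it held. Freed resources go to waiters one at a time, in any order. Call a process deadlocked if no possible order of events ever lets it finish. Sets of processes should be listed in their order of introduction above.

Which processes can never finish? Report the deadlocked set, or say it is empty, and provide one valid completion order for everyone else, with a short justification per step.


Deadlocked: W1, W6 and W9.
Key observation: the cycle W1 -> W9 -> W6 -> W1 can never break — each member waits on the next; no other process is dragged down with it.
One completion order for the rest: W5, W7, W3.
Walking it through:
  W5 waits on nothing -> runs at once and releases res-4 and res-8
  W7 waits on nothing -> runs at once and releases res-11 and res-19
  W3: everything it awaited (res-19) is free; runs, freeing res-10 and res-18


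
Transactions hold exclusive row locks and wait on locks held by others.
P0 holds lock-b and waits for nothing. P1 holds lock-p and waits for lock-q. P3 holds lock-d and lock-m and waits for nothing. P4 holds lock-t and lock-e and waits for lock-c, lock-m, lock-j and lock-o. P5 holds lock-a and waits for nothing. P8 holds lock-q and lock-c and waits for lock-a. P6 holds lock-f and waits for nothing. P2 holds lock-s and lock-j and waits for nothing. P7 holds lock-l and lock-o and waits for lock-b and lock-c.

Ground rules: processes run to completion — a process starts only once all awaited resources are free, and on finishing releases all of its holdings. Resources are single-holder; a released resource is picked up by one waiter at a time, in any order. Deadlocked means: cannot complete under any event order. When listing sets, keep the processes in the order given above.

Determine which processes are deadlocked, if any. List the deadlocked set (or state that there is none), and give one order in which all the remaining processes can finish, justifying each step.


No process is deadlocked.
Key observation: every chain of waits terminates; starting from the processes that wait on nothing, all the rest unlock in turn.
The rest can finish in the order P5, P0, P8, P3, P6, P7, P2, P1, P4.
Check, step by step:
  P5: no waits; runs immediately, freeing lock-a
  P0: no waits; runs immediately, freeing lock-b
  run P8 (all its waits — lock-a — are resolved); releases lock-q and lock-c
  P3: no waits; runs immediately, freeing lock-d and lock-m
  P6: no waits; runs immediately, freeing lock-f
  run P7 (all its waits — lock-b and lock-c — are resolved); releases lock-l and lock-o
  P2: no waits; runs immediately, freeing lock-s and lock-j
  run P1 (all its waits — lock-q — are resolved); releases lock-p
  run P4 (all its waits — lock-c, lock-m, lock-j and lock-o — are resolved); releases lock-t and lock-e


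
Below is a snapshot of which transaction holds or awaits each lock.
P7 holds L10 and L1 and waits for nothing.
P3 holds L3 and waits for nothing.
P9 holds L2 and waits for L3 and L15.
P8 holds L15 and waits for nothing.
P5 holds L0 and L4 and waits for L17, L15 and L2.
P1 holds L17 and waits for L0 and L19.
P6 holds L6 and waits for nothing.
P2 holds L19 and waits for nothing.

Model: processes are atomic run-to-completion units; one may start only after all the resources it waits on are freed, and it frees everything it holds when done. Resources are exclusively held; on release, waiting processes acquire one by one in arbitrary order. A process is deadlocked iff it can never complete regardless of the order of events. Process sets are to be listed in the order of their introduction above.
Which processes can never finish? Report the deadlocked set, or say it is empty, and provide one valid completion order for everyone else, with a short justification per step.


The deadlocked set is P5 and P1.
Key observation: the cycle P5 -> P1 -> P5 can never break — each member waits on the next; no other process is dragged down with it.
A valid finishing order for the others: P6, P3, P8, P7, P2, P9.
Check, step by step:
  run P6 (it waits on nothing); releases L6
  run P3 (it waits on nothing); releases L3
  run P8 (it waits on nothing); releases L15
  run P7 (it waits on nothing); releases L10 and L1
  run P2 (it waits on nothing); releases L19
  run P9 (all its waits — L3 and L15 — are resolved); releases L2


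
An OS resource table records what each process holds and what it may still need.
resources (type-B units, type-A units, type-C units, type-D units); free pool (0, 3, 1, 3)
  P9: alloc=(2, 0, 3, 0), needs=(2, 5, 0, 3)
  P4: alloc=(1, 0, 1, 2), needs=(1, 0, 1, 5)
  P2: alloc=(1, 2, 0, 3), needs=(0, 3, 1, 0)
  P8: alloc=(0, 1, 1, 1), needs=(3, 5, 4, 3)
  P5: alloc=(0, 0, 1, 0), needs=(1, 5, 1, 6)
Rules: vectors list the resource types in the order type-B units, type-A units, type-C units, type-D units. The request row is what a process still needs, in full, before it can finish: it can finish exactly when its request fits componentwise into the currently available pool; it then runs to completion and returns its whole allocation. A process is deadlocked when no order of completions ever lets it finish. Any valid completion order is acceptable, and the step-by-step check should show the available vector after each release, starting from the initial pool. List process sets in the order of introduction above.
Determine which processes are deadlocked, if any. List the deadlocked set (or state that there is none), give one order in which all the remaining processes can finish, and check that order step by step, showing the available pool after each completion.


The deadlocked set is empty.
Key observation: starting with P2, each completion frees enough for the next — no one is permanently blocked.
The rest can finish in the order P2, P4, P5, P9, P8. Step-by-step check:
  pool = (0, 3, 1, 3)
  run P2 (needs (0, 3, 1, 0), free (0, 3, 1, 3)); after release of (1, 2, 0, 3) the pool is (1, 5, 1, 6)
  run P4 (needs (1, 0, 1, 5), free (1, 5, 1, 6)); after release of (1, 0, 1, 2) the pool is (2, 5, 2, 8)
  run P5 (needs (1, 5, 1, 6), free (2, 5, 2, 8)); after release of (0, 0, 1, 0) the pool is (2, 5, 3, 8)
  run P9 (needs (2, 5, 0, 3), free (2, 5, 3, 8)); after release of (2, 0, 3, 0) the pool is (4, 5, 6, 8)
  run P8 (needs (3, 5, 4, 3), free (4, 5, 6, 8)); after release of (0, 1, 1, 1) the pool is (4, 6, 7, 9)


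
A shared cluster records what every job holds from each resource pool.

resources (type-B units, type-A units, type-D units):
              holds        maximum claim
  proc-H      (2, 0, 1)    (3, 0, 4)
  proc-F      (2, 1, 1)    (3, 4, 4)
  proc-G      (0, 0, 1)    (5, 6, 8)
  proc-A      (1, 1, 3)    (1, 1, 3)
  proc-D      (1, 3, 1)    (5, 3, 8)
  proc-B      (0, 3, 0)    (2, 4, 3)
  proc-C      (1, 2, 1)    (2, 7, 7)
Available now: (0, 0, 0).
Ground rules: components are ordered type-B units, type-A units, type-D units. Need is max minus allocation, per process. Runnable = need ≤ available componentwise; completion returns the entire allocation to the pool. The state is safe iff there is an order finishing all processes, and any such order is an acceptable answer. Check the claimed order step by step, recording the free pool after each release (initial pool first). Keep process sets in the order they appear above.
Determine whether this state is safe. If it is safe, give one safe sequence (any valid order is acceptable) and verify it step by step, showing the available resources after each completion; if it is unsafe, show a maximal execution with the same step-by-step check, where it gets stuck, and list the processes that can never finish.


The state is UNSAFE.
Key observation: even finishing proc-A, proc-H, proc-B, proc-F leaves just (5, 5, 5) free — too little type-D units for any of the remaining processes.
The run proc-A, proc-H, proc-B, proc-F cannot be extended any further. Step-by-step check:
  pool = (0, 0, 0)
  proc-A: need (0, 0, 0) fits (0, 0, 0); releases (1, 1, 3), pool now (1, 1, 3)
  proc-H: need (1, 0, 3) fits (1, 1, 3); releases (2, 0, 1), pool now (3, 1, 4)
  proc-B: need (2, 1, 3) fits (3, 1, 4); releases (0, 3, 0), pool now (3, 4, 4)
  proc-F: need (1, 3, 3) fits (3, 4, 4); releases (2, 1, 1), pool now (5, 5, 5)
  blocked: proc-G wants (5, 6, 7), pool (5, 5, 5) — not enough type-A units and type-D units
  blocked: proc-D wants (4, 0, 7), pool (5, 5, 5) — not enough type-D units
  blocked: proc-C wants (1, 5, 6), pool (5, 5, 5) — not enough type-D units
Never able to finish: proc-G, proc-D and proc-C.
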